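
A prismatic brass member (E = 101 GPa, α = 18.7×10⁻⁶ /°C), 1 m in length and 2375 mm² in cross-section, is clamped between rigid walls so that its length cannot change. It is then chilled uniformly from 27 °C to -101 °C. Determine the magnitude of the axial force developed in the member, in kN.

P ≈ 574 kN (tensile)

With zero net strain, σ = E·αΔT = 101 GPa × 18.7×10⁻⁶ × 128 = 241.8 MPa.
P = AEαΔT = 2375 × 101×10³ × 18.7×10⁻⁶ × 128 = 574.2 kN (tensile).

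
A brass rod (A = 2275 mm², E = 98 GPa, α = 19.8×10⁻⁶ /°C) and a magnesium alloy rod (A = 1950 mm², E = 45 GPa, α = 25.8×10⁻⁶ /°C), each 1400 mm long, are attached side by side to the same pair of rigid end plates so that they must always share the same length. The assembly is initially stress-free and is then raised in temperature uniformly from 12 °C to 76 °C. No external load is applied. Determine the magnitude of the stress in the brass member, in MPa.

σ ≈ 10.6 MPa (tensile)

Equilibrium of a rigid end plate with no external load gives equal and opposite internal forces ±P in the two members. Since α_{magnesium alloy} > α_{brass}, heating drives the magnesium alloy into compression and the brass into tension.
Setting the final lengths equal and cancelling L: (α₁ − α₂)ΔT = P/(A₁E₁) + P/(A₂E₂).
|α₁ − α₂|·ΔT = 6×10⁻⁶ × 64 = 0.000384.
1/(A₁E₁) + 1/(A₂E₂) = 1/(2275×98×10³) + 1/(1950×45×10³) = 1.588×10⁻⁸ N⁻¹.
So P = 0.000384 / 1.588×10⁻⁸ = 24.18 kN.
σ_{brass} = P/A₁ = 24180/2275 = 10.63 MPa, tensile.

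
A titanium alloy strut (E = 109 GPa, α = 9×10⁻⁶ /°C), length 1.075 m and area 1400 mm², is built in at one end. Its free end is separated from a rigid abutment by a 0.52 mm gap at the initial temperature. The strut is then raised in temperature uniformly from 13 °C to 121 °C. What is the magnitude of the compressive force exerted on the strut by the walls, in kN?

Unrestrained expansion: δ_free = αΔT L = 9×10⁻⁶ × 108 × 1075 = 1.045 mm.
The gap closes (δ_free > 0.52 mm) and the wall then resists a further 1.045 − 0.52 = 0.5249 mm of expansion.
Compatibility: PL/(AE) = 0.5249 mm, so σ = P/A = E × (0.5249/1075) = 53.22 MPa.
P = σA = 53.22 × 1400 = 74.51 kN.

P ≈ 74.5 kN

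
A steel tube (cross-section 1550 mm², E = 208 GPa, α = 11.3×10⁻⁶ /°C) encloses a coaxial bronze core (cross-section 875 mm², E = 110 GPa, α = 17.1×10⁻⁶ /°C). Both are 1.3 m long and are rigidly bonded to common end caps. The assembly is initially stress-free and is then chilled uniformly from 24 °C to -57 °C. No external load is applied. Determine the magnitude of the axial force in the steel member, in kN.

P ≈ 34.8 kN (compressive in the steel)

Both members must finish at the same length. With the larger α, the bronze tends to over-contract; the plates restrain it, putting the bronze in tension and the steel in compression. With no external load the two internal forces are equal and opposite, magnitude P.
Equating the net (thermal + elastic) strains gives |α₁ − α₂|·ΔT = P·[1/(A₁E₁) + 1/(A₂E₂)].
|α₁ − α₂|·ΔT = 5.8×10⁻⁶ × 81 = 0.0004698.
1/(A₁E₁) + 1/(A₂E₂) = 1/(1550×208×10³) + 1/(875×110×10³) = 1.349×10⁻⁸ N⁻¹.
So P = 0.0004698 / 1.349×10⁻⁸ = 34.82 kN.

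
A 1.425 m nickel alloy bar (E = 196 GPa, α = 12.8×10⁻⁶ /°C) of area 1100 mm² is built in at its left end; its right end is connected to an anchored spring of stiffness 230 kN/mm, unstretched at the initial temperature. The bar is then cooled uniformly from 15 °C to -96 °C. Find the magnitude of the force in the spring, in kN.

Free thermal contraction: δ_free = αΔT L = 12.8×10⁻⁶ × 111 × 1425 = 2.025 mm.
With a force P in the spring, the elastic change of the bar is PL/(AE) and that of the spring is P/k; compatibility requires their sum to equal δ_free.
P [ L/(AE) + 1/k ] = δ_free → P [ 1425/(1100×196×10³) + 1/(230×10³) ] = 2.025.
P = 2.025 / 1.096×10⁻⁵ = 184800 N.

P ≈ 185 kN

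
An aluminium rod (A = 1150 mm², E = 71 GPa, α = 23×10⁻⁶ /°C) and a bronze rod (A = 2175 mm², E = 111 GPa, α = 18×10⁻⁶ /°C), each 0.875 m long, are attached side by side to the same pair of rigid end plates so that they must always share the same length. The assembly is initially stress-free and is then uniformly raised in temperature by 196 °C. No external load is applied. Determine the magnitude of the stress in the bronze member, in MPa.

Both members must finish at the same length. With the larger α, the aluminium tends to over-expand; the plates restrain it, putting the aluminium in compression and the bronze in tension. With no external load the two internal forces are equal and opposite, magnitude P.
Compatibility of the two members (thermal + elastic change equal): (α₁ − α₂)ΔT = P·[1/(A₁E₁) + 1/(A₂E₂)].
|α₁ − α₂|·ΔT = 5×10⁻⁶ × 196 = 0.00098.
1/(A₁E₁) + 1/(A₂E₂) = 1/(1150×71×10³) + 1/(2175×111×10³) = 1.639×10⁻⁸ N⁻¹.
So P = 0.00098 / 1.639×10⁻⁸ = 59.79 kN.
σ_{bronze} = P/A₂ = 59790/2175 = 27.49 MPa, tensile.

σ ≈ 27.5 MPa (tensile)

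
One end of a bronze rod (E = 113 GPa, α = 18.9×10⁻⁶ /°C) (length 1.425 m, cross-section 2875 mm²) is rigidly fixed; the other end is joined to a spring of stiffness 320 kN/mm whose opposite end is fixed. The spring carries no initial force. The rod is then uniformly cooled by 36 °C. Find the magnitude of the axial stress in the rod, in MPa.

σ ≈ 44.9 MPa (tensile)

If the spring were absent the rod would shorten by αΔT L = 18.9×10⁻⁶ × 36 × 1425 = 0.9696 mm.
With a force P in the spring, the elastic change of the rod is PL/(AE) and that of the spring is P/k; compatibility requires their sum to equal δ_free.
So P = δ_free / [L/(AE) + 1/k] = 0.9696 / [ 1425/(2875×113×10³) + 1/(320×10³) ].
P = 0.9696 / 7.511×10⁻⁶ = 129100 N.
σ = P/A = 129100/2875 = 44.9 MPa.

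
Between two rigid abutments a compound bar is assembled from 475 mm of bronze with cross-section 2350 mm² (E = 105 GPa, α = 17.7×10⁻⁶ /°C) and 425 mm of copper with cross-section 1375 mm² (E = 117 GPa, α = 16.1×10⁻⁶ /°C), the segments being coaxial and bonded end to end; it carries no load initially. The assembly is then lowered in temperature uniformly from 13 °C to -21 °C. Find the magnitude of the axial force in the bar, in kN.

P ≈ 114 kN (tensile)

Free thermal contraction of the whole bar: Σ αᵢΔT Lᵢ = 17.7×10⁻⁶×34×475 + 16.1×10⁻⁶×34×425 = 0.5185 mm.
Since the ends are fixed, an axial force P builds up, equal in every segment, with P · Σ Lᵢ/(AᵢEᵢ) = δ_free.
Σ Lᵢ/(AᵢEᵢ) = 475/(2350×105×10³) + 425/(1375×117×10³) = 4.567×10⁻⁶ mm/N.
So P = 0.5185 / 4.567×10⁻⁶ = 113.5 kN, tensile.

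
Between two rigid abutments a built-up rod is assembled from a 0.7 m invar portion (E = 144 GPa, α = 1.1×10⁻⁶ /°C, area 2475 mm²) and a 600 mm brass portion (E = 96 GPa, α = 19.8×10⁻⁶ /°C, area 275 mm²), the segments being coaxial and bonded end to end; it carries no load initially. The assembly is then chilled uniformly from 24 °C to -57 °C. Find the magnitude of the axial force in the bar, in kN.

If the supports were absent, the total length change would be Σ αᵢΔT Lᵢ = 1.1×10⁻⁶×81×700 + 19.8×10⁻⁶×81×600 = 1.025 mm.
The rigid supports impose zero overall length change; the single axial force P common to all segments must satisfy P Σ Lᵢ/(AᵢEᵢ) = δ_free.
Σ Lᵢ/(AᵢEᵢ) = 700/(2475×144×10³) + 600/(275×96×10³) = 2.469×10⁻⁵ mm/N.
P = 1.025 / 2.469×10⁻⁵ = 41500 N = 41.5 kN, tensile.

P ≈ 41.5 kN (tensile)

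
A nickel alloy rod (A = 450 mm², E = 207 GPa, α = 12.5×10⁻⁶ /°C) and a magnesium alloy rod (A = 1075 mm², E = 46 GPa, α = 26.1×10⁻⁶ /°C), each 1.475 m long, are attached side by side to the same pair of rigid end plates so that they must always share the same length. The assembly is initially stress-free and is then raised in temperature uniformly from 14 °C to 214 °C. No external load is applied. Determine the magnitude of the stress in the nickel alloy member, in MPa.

Both members must finish at the same length. With the larger α, the magnesium alloy tends to over-expand; the plates restrain it, putting the magnesium alloy in compression and the nickel alloy in tension. With no external load the two internal forces are equal and opposite, magnitude P.
Compatibility of the two members (thermal + elastic change equal): (α₁ − α₂)ΔT = P·[1/(A₁E₁) + 1/(A₂E₂)].
|α₁ − α₂|·ΔT = 13.6×10⁻⁶ × 200 = 0.00272.
1/(A₁E₁) + 1/(A₂E₂) = 1/(450×207×10³) + 1/(1075×46×10³) = 3.096×10⁻⁸ N⁻¹.
So P = 0.00272 / 3.096×10⁻⁸ = 87.86 kN.
σ_{nickel alloy} = P/A₁ = 87860/450 = 195.2 MPa, tensile.

σ ≈ 195 MPa (tensile)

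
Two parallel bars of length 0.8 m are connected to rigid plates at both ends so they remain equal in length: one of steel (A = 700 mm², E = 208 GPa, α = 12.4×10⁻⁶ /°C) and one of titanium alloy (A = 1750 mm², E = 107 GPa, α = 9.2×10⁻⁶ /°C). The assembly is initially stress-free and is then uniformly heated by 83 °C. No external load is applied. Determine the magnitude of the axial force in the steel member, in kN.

The steel has the larger α, so on heating it would change length more than the titanium alloy if both were free. The rigid plates force a common final length, so the steel is put into compression and the titanium alloy into tension, with equal and opposite forces P (no external load).
Equating the net (thermal + elastic) strains gives |α₁ − α₂|·ΔT = P·[1/(A₁E₁) + 1/(A₂E₂)].
|α₁ − α₂|·ΔT = 3.2×10⁻⁶ × 83 = 0.0002656.
1/(A₁E₁) + 1/(A₂E₂) = 1/(700×208×10³) + 1/(1750×107×10³) = 1.221×10⁻⁸ N⁻¹.
P = 0.0002656 / 1.221×10⁻⁸ = 21760 N = 21.76 kN.

P ≈ 21.8 kN (compressive in the steel)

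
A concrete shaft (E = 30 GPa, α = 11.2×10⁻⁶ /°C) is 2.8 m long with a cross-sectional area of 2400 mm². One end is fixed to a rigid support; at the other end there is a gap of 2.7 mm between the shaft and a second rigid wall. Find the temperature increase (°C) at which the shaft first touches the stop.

ΔT ≈ 86.1 °C

Contact occurs when the free expansion equals the gap: αΔT L = 2.7 mm.
ΔT = 2.7 / (11.2×10⁻⁶ × 2800) = 86.1 °C.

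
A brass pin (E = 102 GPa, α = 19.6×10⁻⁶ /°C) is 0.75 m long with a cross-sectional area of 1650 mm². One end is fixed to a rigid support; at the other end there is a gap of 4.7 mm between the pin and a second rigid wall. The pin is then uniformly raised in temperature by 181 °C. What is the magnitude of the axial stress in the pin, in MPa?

Unrestrained expansion: δ_free = αΔT L = 19.6×10⁻⁶ × 181 × 750 = 2.661 mm.
Since δ_free = 2.66 mm is less than the 4.7 mm gap, the pin never touches the wall. No axial force develops.

σ ≈ 0 MPa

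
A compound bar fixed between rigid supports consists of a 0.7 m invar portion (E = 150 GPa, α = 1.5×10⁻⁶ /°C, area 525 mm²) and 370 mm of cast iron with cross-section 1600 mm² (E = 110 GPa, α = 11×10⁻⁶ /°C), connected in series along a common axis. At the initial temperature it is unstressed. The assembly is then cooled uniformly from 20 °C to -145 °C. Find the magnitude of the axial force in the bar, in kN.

P ≈ 76.9 kN (tensile)

If the supports were absent, the total length change would be Σ αᵢΔT Lᵢ = 1.5×10⁻⁶×165×700 + 11×10⁻⁶×165×370 = 0.8448 mm.
The walls prevent any net length change, so an axial force P (same in every segment) develops. Compatibility: P · Σ Lᵢ/(AᵢEᵢ) = δ_free.
The series flexibility is Σ Lᵢ/(AᵢEᵢ) = 700/(525×150×10³) + 370/(1600×110×10³) = 1.099×10⁻⁵ mm/N.
So P = 0.8448 / 1.099×10⁻⁵ = 76.86 kN, tensile.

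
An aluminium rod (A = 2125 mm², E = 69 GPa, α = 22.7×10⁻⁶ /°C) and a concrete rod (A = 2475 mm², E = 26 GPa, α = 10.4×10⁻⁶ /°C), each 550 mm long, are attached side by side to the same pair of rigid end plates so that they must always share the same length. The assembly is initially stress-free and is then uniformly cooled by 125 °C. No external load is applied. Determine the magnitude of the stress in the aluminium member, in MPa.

The aluminium has the larger α, so on cooling it would change length more than the concrete if both were free. The rigid plates force a common final length, so the aluminium is put into tension and the concrete into compression, with equal and opposite forces P (no external load).
Equating the net (thermal + elastic) strains gives |α₁ − α₂|·ΔT = P·[1/(A₁E₁) + 1/(A₂E₂)].
|α₁ − α₂|·ΔT = 12.3×10⁻⁶ × 125 = 0.001537.
1/(A₁E₁) + 1/(A₂E₂) = 1/(2125×69×10³) + 1/(2475×26×10³) = 2.236×10⁻⁸ N⁻¹.
P = 0.001537 / 2.236×10⁻⁸ = 68760 N = 68.76 kN.
σ_{aluminium} = P/A₁ = 68760/2125 = 32.36 MPa, tensile.

σ ≈ 32.4 MPa (tensile)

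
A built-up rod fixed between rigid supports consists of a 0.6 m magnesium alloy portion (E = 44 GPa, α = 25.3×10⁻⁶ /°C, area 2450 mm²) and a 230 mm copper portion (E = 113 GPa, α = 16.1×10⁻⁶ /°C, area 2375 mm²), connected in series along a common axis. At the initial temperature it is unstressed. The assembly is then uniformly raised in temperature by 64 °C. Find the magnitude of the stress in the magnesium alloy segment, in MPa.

σ ≈ 76.8 MPa (compressive)

Free thermal expansion of the whole bar: Σ αᵢΔT Lᵢ = 25.3×10⁻⁶×64×600 + 16.1×10⁻⁶×64×230 = 1.209 mm.
The rigid supports impose zero overall length change; the single axial force P common to all segments must satisfy P Σ Lᵢ/(AᵢEᵢ) = δ_free.
Σ Lᵢ/(AᵢEᵢ) = 600/(2450×44×10³) + 230/(2375×113×10³) = 6.423×10⁻⁶ mm/N.
So P = 1.209 / 6.423×10⁻⁶ = 188.2 kN, compressive.
σ_{magnesium alloy} = P / A = 188200 / 2450 = 76.8 MPa.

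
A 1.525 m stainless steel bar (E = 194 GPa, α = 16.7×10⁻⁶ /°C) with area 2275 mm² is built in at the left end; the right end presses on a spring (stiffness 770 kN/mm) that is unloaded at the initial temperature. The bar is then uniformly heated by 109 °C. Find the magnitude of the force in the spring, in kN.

Free thermal expansion: δ_free = αΔT L = 16.7×10⁻⁶ × 109 × 1525 = 2.776 mm.
Let P be the compressive force at the spring. The bar shortens elastically by PL/(AE) and the spring compresses by P/k; together these equal δ_free.
So P = δ_free / [L/(AE) + 1/k] = 2.776 / [ 1525/(2275×194×10³) + 1/(770×10³) ].
P = 2.776 / 4.754×10⁻⁶ = 583900 N.

P ≈ 584 kN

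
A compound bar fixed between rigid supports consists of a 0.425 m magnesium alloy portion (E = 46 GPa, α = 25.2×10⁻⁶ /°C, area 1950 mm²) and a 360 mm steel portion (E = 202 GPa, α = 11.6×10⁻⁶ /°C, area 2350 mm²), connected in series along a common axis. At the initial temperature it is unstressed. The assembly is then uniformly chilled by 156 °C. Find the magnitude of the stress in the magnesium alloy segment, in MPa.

σ ≈ 217 MPa (tensile)

Free thermal contraction of the whole bar: Σ αᵢΔT Lᵢ = 25.2×10⁻⁶×156×425 + 11.6×10⁻⁶×156×360 = 2.322 mm.
The rigid supports impose zero overall length change; the single axial force P common to all segments must satisfy P Σ Lᵢ/(AᵢEᵢ) = δ_free.
The series flexibility is Σ Lᵢ/(AᵢEᵢ) = 425/(1950×46×10³) + 360/(2350×202×10³) = 5.496×10⁻⁶ mm/N.
Hence P = δ_free / Σ(L/AE) = 2.322/5.496×10⁻⁶ = 422.5 kN (tensile).
σ_{magnesium alloy} = P / A = 422500 / 1950 = 216.7 MPa.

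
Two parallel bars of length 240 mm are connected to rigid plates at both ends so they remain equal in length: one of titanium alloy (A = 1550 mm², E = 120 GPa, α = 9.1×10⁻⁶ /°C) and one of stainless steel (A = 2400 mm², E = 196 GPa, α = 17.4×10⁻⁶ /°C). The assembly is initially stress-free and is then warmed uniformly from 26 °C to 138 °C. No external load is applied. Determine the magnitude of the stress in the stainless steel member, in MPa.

Both members must finish at the same length. With the larger α, the stainless steel tends to over-expand; the plates restrain it, putting the stainless steel in compression and the titanium alloy in tension. With no external load the two internal forces are equal and opposite, magnitude P.
Compatibility of the two members (thermal + elastic change equal): (α₁ − α₂)ΔT = P·[1/(A₁E₁) + 1/(A₂E₂)].
|α₁ − α₂|·ΔT = 8.3×10⁻⁶ × 112 = 0.0009296.
1/(A₁E₁) + 1/(A₂E₂) = 1/(1550×120×10³) + 1/(2400×196×10³) = 7.502×10⁻⁹ N⁻¹.
P = 0.0009296 / 7.502×10⁻⁹ = 123900 N = 123.9 kN.
σ_{stainless steel} = P/A₂ = 123900/2400 = 51.63 MPa, compressive.

σ ≈ 51.6 MPa (compressive)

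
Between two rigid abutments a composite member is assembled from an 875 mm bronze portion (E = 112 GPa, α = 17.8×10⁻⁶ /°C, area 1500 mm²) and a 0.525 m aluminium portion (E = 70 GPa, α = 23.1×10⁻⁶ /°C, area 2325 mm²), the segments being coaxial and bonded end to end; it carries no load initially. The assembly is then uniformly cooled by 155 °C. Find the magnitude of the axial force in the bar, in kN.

P ≈ 509 kN (tensile)

If the supports were absent, the total length change would be Σ αᵢΔT Lᵢ = 17.8×10⁻⁶×155×875 + 23.1×10⁻⁶×155×525 = 4.294 mm.
The walls prevent any net length change, so an axial force P (same in every segment) develops. Compatibility: P · Σ Lᵢ/(AᵢEᵢ) = δ_free.
Σ Lᵢ/(AᵢEᵢ) = 875/(1500×112×10³) + 525/(2325×70×10³) = 8.434×10⁻⁶ mm/N.
Hence P = δ_free / Σ(L/AE) = 4.294/8.434×10⁻⁶ = 509.1 kN (tensile).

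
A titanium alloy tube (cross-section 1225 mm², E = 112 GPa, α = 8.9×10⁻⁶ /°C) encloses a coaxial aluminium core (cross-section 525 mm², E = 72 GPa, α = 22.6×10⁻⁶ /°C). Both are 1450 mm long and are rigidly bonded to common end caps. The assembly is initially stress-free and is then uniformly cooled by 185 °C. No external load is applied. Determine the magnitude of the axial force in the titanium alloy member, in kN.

The aluminium has the larger α, so on cooling it would change length more than the titanium alloy if both were free. The rigid plates force a common final length, so the aluminium is put into tension and the titanium alloy into compression, with equal and opposite forces P (no external load).
Setting the final lengths equal and cancelling L: (α₁ − α₂)ΔT = P/(A₁E₁) + P/(A₂E₂).
|α₁ − α₂|·ΔT = 13.7×10⁻⁶ × 185 = 0.002535.
1/(A₁E₁) + 1/(A₂E₂) = 1/(1225×112×10³) + 1/(525×72×10³) = 3.374×10⁻⁸ N⁻¹.
P = 0.002535 / 3.374×10⁻⁸ = 75110 N = 75.11 kN.

P ≈ 75.1 kN (compressive in the titanium alloy)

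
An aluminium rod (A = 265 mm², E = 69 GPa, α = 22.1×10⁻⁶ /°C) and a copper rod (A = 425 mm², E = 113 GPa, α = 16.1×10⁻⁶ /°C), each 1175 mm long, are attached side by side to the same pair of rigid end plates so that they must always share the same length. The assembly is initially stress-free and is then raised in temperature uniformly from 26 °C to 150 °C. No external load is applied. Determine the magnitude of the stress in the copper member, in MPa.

σ ≈ 23.2 MPa (tensile)

The aluminium has the larger α, so on heating it would change length more than the copper if both were free. The rigid plates force a common final length, so the aluminium is put into compression and the copper into tension, with equal and opposite forces P (no external load).
Equating the net (thermal + elastic) strains gives |α₁ − α₂|·ΔT = P·[1/(A₁E₁) + 1/(A₂E₂)].
|α₁ − α₂|·ΔT = 6×10⁻⁶ × 124 = 0.000744.
1/(A₁E₁) + 1/(A₂E₂) = 1/(265×69×10³) + 1/(425×113×10³) = 7.551×10⁻⁸ N⁻¹.
P = 0.000744 / 7.551×10⁻⁸ = 9853 N = 9.853 kN.
σ_{copper} = P/A₂ = 9853/425 = 23.18 MPa, tensile.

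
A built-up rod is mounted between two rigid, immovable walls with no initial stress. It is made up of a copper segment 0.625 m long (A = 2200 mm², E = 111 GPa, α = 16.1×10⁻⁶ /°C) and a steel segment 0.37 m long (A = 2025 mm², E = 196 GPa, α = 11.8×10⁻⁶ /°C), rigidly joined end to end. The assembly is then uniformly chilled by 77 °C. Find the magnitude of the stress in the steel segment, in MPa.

σ ≈ 157 MPa (tensile)

Free thermal contraction of the whole bar: Σ αᵢΔT Lᵢ = 16.1×10⁻⁶×77×625 + 11.8×10⁻⁶×77×370 = 1.111 mm.
The rigid supports impose zero overall length change; the single axial force P common to all segments must satisfy P Σ Lᵢ/(AᵢEᵢ) = δ_free.
The series flexibility is Σ Lᵢ/(AᵢEᵢ) = 625/(2200×111×10³) + 370/(2025×196×10³) = 3.492×10⁻⁶ mm/N.
Hence P = δ_free / Σ(L/AE) = 1.111/3.492×10⁻⁶ = 318.2 kN (tensile).
σ_{steel} = P / A = 318200 / 2025 = 157.1 MPa.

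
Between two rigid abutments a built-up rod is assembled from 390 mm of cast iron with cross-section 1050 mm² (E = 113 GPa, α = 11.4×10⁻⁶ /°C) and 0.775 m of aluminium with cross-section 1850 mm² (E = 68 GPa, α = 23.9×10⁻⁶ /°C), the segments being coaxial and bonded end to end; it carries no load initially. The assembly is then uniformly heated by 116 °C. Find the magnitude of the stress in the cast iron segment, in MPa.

With the walls removed the bar would change length by δ_free = Σ αᵢΔT Lᵢ = 11.4×10⁻⁶×116×390 + 23.9×10⁻⁶×116×775 = 2.664 mm.
The rigid supports impose zero overall length change; the single axial force P common to all segments must satisfy P Σ Lᵢ/(AᵢEᵢ) = δ_free.
The series flexibility is Σ Lᵢ/(AᵢEᵢ) = 390/(1050×113×10³) + 775/(1850×68×10³) = 9.448×10⁻⁶ mm/N.
So P = 2.664 / 9.448×10⁻⁶ = 282 kN, compressive.
σ_{cast iron} = P / A = 282000 / 1050 = 268.6 MPa.

σ ≈ 269 MPa (compressive)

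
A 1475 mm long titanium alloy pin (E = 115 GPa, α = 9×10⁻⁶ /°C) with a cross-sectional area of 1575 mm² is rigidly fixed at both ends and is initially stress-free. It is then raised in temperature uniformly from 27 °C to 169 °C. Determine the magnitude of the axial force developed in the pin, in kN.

Full restraint means ε = 0, so the stress is σ = EαΔT = 115×10³ × 9×10⁻⁶ × 142 = 147 MPa.
Axial force P = σA = 147 × 1575 = 231500 N = 231.5 kN, compressive.

P ≈ 231 kN (compressive)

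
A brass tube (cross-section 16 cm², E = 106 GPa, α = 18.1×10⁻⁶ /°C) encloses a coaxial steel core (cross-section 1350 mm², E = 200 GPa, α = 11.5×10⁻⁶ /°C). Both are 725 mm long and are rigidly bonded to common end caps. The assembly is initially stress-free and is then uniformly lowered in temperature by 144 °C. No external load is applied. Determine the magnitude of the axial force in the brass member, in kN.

Both members must finish at the same length. With the larger α, the brass tends to over-contract; the plates restrain it, putting the brass in tension and the steel in compression. With no external load the two internal forces are equal and opposite, magnitude P.
Compatibility of the two members (thermal + elastic change equal): (α₁ − α₂)ΔT = P·[1/(A₁E₁) + 1/(A₂E₂)].
|α₁ − α₂|·ΔT = 6.6×10⁻⁶ × 144 = 0.0009504.
1/(A₁E₁) + 1/(A₂E₂) = 1/(1600×106×10³) + 1/(1350×200×10³) = 9.6×10⁻⁹ N⁻¹.
So P = 0.0009504 / 9.6×10⁻⁹ = 99 kN.

P ≈ 99 kN (tensile in the brass)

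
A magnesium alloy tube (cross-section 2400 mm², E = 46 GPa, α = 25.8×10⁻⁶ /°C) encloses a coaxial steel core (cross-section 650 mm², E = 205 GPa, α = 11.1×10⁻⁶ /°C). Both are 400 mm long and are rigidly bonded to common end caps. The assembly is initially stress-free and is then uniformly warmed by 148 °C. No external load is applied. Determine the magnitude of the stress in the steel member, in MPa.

Both members must finish at the same length. With the larger α, the magnesium alloy tends to over-expand; the plates restrain it, putting the magnesium alloy in compression and the steel in tension. With no external load the two internal forces are equal and opposite, magnitude P.
Equating the net (thermal + elastic) strains gives |α₁ − α₂|·ΔT = P·[1/(A₁E₁) + 1/(A₂E₂)].
|α₁ − α₂|·ΔT = 14.7×10⁻⁶ × 148 = 0.002176.
1/(A₁E₁) + 1/(A₂E₂) = 1/(2400×46×10³) + 1/(650×205×10³) = 1.656×10⁻⁸ N⁻¹.
So P = 0.002176 / 1.656×10⁻⁸ = 131.4 kN.
σ_{steel} = P/A₂ = 131400/650 = 202.1 MPa, tensile.

σ ≈ 202 MPa (tensile)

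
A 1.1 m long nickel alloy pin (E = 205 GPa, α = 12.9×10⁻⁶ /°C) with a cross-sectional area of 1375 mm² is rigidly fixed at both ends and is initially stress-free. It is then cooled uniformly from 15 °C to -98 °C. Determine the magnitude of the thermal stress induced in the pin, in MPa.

Because both ends are immovable the net strain is zero, and the suppressed thermal strain is αΔT = 12.9×10⁻⁶ × 113 = 1457.7×10⁻⁶.
The stress required to suppress this strain is σ = Eε = 205×10³ × 1457.7×10⁻⁶ = 298.8 MPa, tensile since the pin is trying to contract.

σ ≈ 299 MPa (tensile)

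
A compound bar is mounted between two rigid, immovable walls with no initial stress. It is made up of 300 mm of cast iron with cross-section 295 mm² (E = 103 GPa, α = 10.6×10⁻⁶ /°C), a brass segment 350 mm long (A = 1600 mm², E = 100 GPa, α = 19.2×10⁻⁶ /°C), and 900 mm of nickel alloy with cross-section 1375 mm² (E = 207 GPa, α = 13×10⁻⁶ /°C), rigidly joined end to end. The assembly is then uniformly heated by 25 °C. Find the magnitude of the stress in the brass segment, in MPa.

σ ≈ 22.2 MPa (compressive)

If the supports were absent, the total length change would be Σ αᵢΔT Lᵢ = 10.6×10⁻⁶×25×300 + 19.2×10⁻⁶×25×350 + 13×10⁻⁶×25×900 = 0.54 mm.
The rigid supports impose zero overall length change; the single axial force P common to all segments must satisfy P Σ Lᵢ/(AᵢEᵢ) = δ_free.
The series flexibility is Σ Lᵢ/(AᵢEᵢ) = 300/(295×103×10³) + 350/(1600×100×10³) + 900/(1375×207×10³) = 1.522×10⁻⁵ mm/N.
P = 0.54 / 1.522×10⁻⁵ = 35470 N = 35.47 kN, compressive.
σ_{brass} = P / A = 35470 / 1600 = 22.17 MPa.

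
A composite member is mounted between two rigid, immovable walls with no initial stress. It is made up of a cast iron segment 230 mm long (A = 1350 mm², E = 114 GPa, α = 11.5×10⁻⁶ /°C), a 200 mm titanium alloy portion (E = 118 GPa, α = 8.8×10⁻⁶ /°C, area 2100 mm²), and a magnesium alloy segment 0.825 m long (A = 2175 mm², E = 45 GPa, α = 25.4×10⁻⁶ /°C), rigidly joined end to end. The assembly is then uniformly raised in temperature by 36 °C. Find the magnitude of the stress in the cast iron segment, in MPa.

σ ≈ 63 MPa (compressive)

Free thermal expansion of the whole bar: Σ αᵢΔT Lᵢ = 11.5×10⁻⁶×36×230 + 8.8×10⁻⁶×36×200 + 25.4×10⁻⁶×36×825 = 0.913 mm.
The rigid supports impose zero overall length change; the single axial force P common to all segments must satisfy P Σ Lᵢ/(AᵢEᵢ) = δ_free.
Σ Lᵢ/(AᵢEᵢ) = 230/(1350×114×10³) + 200/(2100×118×10³) + 825/(2175×45×10³) = 1.073×10⁻⁵ mm/N.
P = 0.913 / 1.073×10⁻⁵ = 85080 N = 85.08 kN, compressive.
σ_{cast iron} = P / A = 85080 / 1350 = 63.02 MPa.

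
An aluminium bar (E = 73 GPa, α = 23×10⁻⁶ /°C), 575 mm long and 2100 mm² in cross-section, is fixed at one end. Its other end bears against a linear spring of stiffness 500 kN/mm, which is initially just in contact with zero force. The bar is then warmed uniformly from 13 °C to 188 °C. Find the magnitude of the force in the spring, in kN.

P ≈ 402 kN

Free thermal expansion: δ_free = αΔT L = 23×10⁻⁶ × 175 × 575 = 2.314 mm.
Let P be the compressive force at the spring. The bar shortens elastically by PL/(AE) and the spring compresses by P/k; together these equal δ_free.
So P = δ_free / [L/(AE) + 1/k] = 2.314 / [ 575/(2100×73×10³) + 1/(500×10³) ].
P = 2.314 / 5.751×10⁻⁶ = 402400 N.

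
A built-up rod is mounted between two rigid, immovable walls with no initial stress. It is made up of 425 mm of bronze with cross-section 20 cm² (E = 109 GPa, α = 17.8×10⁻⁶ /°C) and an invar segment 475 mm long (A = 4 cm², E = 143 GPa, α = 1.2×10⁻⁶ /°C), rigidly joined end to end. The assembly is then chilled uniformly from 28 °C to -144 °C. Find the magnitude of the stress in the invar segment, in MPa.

σ ≈ 341 MPa (tensile)

With the walls removed the bar would change length by δ_free = Σ αᵢΔT Lᵢ = 17.8×10⁻⁶×172×425 + 1.2×10⁻⁶×172×475 = 1.399 mm.
Since the ends are fixed, an axial force P builds up, equal in every segment, with P · Σ Lᵢ/(AᵢEᵢ) = δ_free.
Σ Lᵢ/(AᵢEᵢ) = 425/(2000×109×10³) + 475/(400×143×10³) = 1.025×10⁻⁵ mm/N.
Hence P = δ_free / Σ(L/AE) = 1.399/1.025×10⁻⁵ = 136.5 kN (tensile).
σ_{invar} = P / A = 136500 / 400 = 341.1 MPa.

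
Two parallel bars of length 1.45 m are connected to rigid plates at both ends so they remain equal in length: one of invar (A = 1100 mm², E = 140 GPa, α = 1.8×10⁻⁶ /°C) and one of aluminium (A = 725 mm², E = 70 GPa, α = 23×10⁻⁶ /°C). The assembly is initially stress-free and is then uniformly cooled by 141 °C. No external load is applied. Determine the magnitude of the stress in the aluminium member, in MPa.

The aluminium has the larger α, so on cooling it would change length more than the invar if both were free. The rigid plates force a common final length, so the aluminium is put into tension and the invar into compression, with equal and opposite forces P (no external load).
Equating the net (thermal + elastic) strains gives |α₁ − α₂|·ΔT = P·[1/(A₁E₁) + 1/(A₂E₂)].
|α₁ − α₂|·ΔT = 21.2×10⁻⁶ × 141 = 0.002989.
1/(A₁E₁) + 1/(A₂E₂) = 1/(1100×140×10³) + 1/(725×70×10³) = 2.62×10⁻⁸ N⁻¹.
So P = 0.002989 / 2.62×10⁻⁸ = 114.1 kN.
σ_{aluminium} = P/A₂ = 114100/725 = 157.4 MPa, tensile.

σ ≈ 157 MPa (tensile)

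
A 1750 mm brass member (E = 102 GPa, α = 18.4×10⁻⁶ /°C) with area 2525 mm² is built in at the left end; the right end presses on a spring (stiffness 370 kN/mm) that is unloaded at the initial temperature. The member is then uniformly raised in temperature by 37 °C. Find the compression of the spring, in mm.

If the spring were absent the member would lengthen by αΔT L = 18.4×10⁻⁶ × 37 × 1750 = 1.191 mm.
Let P be the compressive force at the spring. The member shortens elastically by PL/(AE) and the spring compresses by P/k; together these equal δ_free.
So P = δ_free / [L/(AE) + 1/k] = 1.191 / [ 1750/(2525×102×10³) + 1/(370×10³) ].
P = 1.191 / 9.497×10⁻⁶ = 125400 N.
Spring compression = P/k = 125400/(370×10³) = 0.339 mm.

δ ≈ 0.339 mm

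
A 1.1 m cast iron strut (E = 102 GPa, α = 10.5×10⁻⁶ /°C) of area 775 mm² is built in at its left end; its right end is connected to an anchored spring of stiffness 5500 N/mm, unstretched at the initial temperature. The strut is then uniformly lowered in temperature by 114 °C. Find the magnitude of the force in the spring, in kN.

P ≈ 6.73 kN

The unrestrained thermal change is αΔT L = 10.5×10⁻⁶ × 114 × 1100 = 1.317 mm.
Let P be the tensile force in the spring. The strut extends elastically by PL/(AE) and the spring stretches by P/k; together these equal δ_free.
P [ L/(AE) + 1/k ] = δ_free → P [ 1100/(775×102×10³) + 1/(5500) ] = 1.317.
P = 1.317 / 0.0001957 = 6727 N.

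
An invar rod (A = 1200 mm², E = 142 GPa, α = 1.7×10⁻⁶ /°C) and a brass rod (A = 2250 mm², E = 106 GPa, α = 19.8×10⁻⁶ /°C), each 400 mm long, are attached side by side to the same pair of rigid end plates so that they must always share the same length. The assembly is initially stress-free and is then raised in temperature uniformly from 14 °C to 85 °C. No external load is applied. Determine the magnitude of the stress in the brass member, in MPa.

σ ≈ 56.8 MPa (compressive)

Both members must finish at the same length. With the larger α, the brass tends to over-expand; the plates restrain it, putting the brass in compression and the invar in tension. With no external load the two internal forces are equal and opposite, magnitude P.
Equating the net (thermal + elastic) strains gives |α₁ − α₂|·ΔT = P·[1/(A₁E₁) + 1/(A₂E₂)].
|α₁ − α₂|·ΔT = 18.1×10⁻⁶ × 71 = 0.001285.
1/(A₁E₁) + 1/(A₂E₂) = 1/(1200×142×10³) + 1/(2250×106×10³) = 1.006×10⁻⁸ N⁻¹.
So P = 0.001285 / 1.006×10⁻⁸ = 127.7 kN.
σ_{brass} = P/A₂ = 127700/2250 = 56.77 MPa, compressive.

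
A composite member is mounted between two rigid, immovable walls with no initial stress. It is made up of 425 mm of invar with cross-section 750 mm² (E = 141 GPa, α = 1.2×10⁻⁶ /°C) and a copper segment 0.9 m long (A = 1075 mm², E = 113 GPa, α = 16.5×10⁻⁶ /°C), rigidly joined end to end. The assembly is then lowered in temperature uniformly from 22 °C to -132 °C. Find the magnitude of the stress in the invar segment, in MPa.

If the supports were absent, the total length change would be Σ αᵢΔT Lᵢ = 1.2×10⁻⁶×154×425 + 16.5×10⁻⁶×154×900 = 2.365 mm.
Since the ends are fixed, an axial force P builds up, equal in every segment, with P · Σ Lᵢ/(AᵢEᵢ) = δ_free.
The series flexibility is Σ Lᵢ/(AᵢEᵢ) = 425/(750×141×10³) + 900/(1075×113×10³) = 1.143×10⁻⁵ mm/N.
P = 2.365 / 1.143×10⁻⁵ = 207000 N = 207 kN, tensile.
σ_{invar} = P / A = 207000 / 750 = 276 MPa.

σ ≈ 276 MPa (tensile)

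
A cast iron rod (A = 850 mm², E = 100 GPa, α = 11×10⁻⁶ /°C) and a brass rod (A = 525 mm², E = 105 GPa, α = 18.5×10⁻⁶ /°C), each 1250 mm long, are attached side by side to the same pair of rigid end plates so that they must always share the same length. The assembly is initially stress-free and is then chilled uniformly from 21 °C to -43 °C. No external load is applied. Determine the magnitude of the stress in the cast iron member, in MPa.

Both members must finish at the same length. With the larger α, the brass tends to over-contract; the plates restrain it, putting the brass in tension and the cast iron in compression. With no external load the two internal forces are equal and opposite, magnitude P.
Compatibility of the two members (thermal + elastic change equal): (α₁ − α₂)ΔT = P·[1/(A₁E₁) + 1/(A₂E₂)].
|α₁ − α₂|·ΔT = 7.5×10⁻⁶ × 64 = 0.00048.
1/(A₁E₁) + 1/(A₂E₂) = 1/(850×100×10³) + 1/(525×105×10³) = 2.991×10⁻⁸ N⁻¹.
P = 0.00048 / 2.991×10⁻⁸ = 16050 N = 16.05 kN.
σ_{cast iron} = P/A₁ = 16050/850 = 18.88 MPa, compressive.

σ ≈ 18.9 MPa (compressive)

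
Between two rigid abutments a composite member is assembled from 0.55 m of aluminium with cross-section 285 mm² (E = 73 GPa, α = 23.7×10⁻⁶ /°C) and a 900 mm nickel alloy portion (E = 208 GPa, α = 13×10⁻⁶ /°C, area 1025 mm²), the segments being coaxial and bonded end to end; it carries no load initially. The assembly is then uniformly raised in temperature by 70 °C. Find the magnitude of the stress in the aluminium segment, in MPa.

Free thermal expansion of the whole bar: Σ αᵢΔT Lᵢ = 23.7×10⁻⁶×70×550 + 13×10⁻⁶×70×900 = 1.731 mm.
The rigid supports impose zero overall length change; the single axial force P common to all segments must satisfy P Σ Lᵢ/(AᵢEᵢ) = δ_free.
The series flexibility is Σ Lᵢ/(AᵢEᵢ) = 550/(285×73×10³) + 900/(1025×208×10³) = 3.066×10⁻⁵ mm/N.
P = 1.731 / 3.066×10⁻⁵ = 56480 N = 56.48 kN, compressive.
σ_{aluminium} = P / A = 56480 / 285 = 198.2 MPa.

σ ≈ 198 MPa (compressive)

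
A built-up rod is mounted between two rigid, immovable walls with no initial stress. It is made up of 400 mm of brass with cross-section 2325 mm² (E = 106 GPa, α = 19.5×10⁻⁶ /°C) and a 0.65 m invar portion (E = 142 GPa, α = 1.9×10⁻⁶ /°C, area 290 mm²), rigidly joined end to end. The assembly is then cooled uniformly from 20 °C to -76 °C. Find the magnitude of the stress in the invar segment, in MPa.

If the supports were absent, the total length change would be Σ αᵢΔT Lᵢ = 19.5×10⁻⁶×96×400 + 1.9×10⁻⁶×96×650 = 0.8674 mm.
The walls prevent any net length change, so an axial force P (same in every segment) develops. Compatibility: P · Σ Lᵢ/(AᵢEᵢ) = δ_free.
Σ Lᵢ/(AᵢEᵢ) = 400/(2325×106×10³) + 650/(290×142×10³) = 1.741×10⁻⁵ mm/N.
So P = 0.8674 / 1.741×10⁻⁵ = 49.83 kN, tensile.
σ_{invar} = P / A = 49830 / 290 = 171.8 MPa.

σ ≈ 172 MPa (tensile)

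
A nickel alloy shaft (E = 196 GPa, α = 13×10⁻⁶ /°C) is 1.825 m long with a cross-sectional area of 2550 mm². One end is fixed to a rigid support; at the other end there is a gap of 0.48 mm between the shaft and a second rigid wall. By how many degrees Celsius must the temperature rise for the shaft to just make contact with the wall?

Contact occurs when the free expansion equals the gap: αΔT L = 0.48 mm.
ΔT = 0.48 / (13×10⁻⁶ × 1825) = 20.23 °C.

ΔT ≈ 20.2 °C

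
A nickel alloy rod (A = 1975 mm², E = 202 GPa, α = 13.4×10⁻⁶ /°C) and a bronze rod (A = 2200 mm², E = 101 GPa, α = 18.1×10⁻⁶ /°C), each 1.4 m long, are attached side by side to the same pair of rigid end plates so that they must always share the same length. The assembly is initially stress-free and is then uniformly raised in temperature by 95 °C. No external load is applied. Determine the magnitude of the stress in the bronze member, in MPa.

σ ≈ 29 MPa (compressive)

Equilibrium of a rigid end plate with no external load gives equal and opposite internal forces ±P in the two members. Since α_{bronze} > α_{nickel alloy}, heating drives the bronze into compression and the nickel alloy into tension.
Equating the net (thermal + elastic) strains gives |α₁ − α₂|·ΔT = P·[1/(A₁E₁) + 1/(A₂E₂)].
|α₁ − α₂|·ΔT = 4.7×10⁻⁶ × 95 = 0.0004465.
1/(A₁E₁) + 1/(A₂E₂) = 1/(1975×202×10³) + 1/(2200×101×10³) = 7.007×10⁻⁹ N⁻¹.
P = 0.0004465 / 7.007×10⁻⁹ = 63720 N = 63.72 kN.
σ_{bronze} = P/A₂ = 63720/2200 = 28.96 MPa, compressive.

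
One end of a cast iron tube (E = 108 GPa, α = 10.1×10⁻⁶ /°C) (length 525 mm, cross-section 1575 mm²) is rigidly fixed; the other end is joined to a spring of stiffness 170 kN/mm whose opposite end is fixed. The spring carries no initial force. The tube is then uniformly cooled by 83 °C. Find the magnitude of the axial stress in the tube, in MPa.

If the spring were absent the tube would shorten by αΔT L = 10.1×10⁻⁶ × 83 × 525 = 0.4401 mm.
Let P be the tensile force in the spring. The tube extends elastically by PL/(AE) and the spring stretches by P/k; together these equal δ_free.
P [ L/(AE) + 1/k ] = δ_free → P [ 525/(1575×108×10³) + 1/(170×10³) ] = 0.4401.
P = 0.4401 / 8.969×10⁻⁶ = 49070 N.
σ = P/A = 49070/1575 = 31.16 MPa.

σ ≈ 31.2 MPa (tensile)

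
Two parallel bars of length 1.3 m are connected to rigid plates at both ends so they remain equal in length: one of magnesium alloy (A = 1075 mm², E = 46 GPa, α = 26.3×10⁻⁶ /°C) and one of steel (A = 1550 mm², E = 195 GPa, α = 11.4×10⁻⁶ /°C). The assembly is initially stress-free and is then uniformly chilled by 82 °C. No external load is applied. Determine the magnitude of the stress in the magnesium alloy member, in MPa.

The magnesium alloy has the larger α, so on cooling it would change length more than the steel if both were free. The rigid plates force a common final length, so the magnesium alloy is put into tension and the steel into compression, with equal and opposite forces P (no external load).
Equating the net (thermal + elastic) strains gives |α₁ − α₂|·ΔT = P·[1/(A₁E₁) + 1/(A₂E₂)].
|α₁ − α₂|·ΔT = 14.9×10⁻⁶ × 82 = 0.001222.
1/(A₁E₁) + 1/(A₂E₂) = 1/(1075×46×10³) + 1/(1550×195×10³) = 2.353×10⁻⁸ N⁻¹.
So P = 0.001222 / 2.353×10⁻⁸ = 51.92 kN.
σ_{magnesium alloy} = P/A₁ = 51920/1075 = 48.3 MPa, tensile.

σ ≈ 48.3 MPa (tensile)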